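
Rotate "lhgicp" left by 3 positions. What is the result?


Input: "lhgicp", rotate left by 3
First 3 characters: "lhg"
Remaining characters: "icp"
Concatenate remaining + first: "icp" + "lhg" = "icplhg"

icplhg


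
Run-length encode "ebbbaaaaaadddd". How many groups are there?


Input: ebbbaaaaaadddd
Scanning for consecutive runs:
  Group 1: 'e' x 1 (positions 0-0)
  Group 2: 'b' x 3 (positions 1-3)
  Group 3: 'a' x 6 (positions 4-9)
  Group 4: 'd' x 4 (positions 10-13)
Total groups: 4

4


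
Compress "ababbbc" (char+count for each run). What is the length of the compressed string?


Input: ababbbc
Runs:
  'a' x 1 => "a1"
  'b' x 1 => "b1"
  'a' x 1 => "a1"
  'b' x 3 => "b3"
  'c' x 1 => "c1"
Compressed: "a1b1a1b3c1"
Compressed length: 10

10


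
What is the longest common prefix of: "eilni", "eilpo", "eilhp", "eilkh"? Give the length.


Words: eilni, eilpo, eilhp, eilkh
  Position 0: all 'e' => match
  Position 1: all 'i' => match
  Position 2: all 'l' => match
  Position 3: ('n', 'p', 'h', 'k') => mismatch, stop
LCP = "eil" (length 3)

3


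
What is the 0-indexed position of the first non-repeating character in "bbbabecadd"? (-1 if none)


Input: bbbabecadd
Character frequencies:
  'a': 2
  'b': 4
  'c': 1
  'd': 2
  'e': 1
Scanning left to right for freq == 1:
  Position 0 ('b'): freq=4, skip
  Position 1 ('b'): freq=4, skip
  Position 2 ('b'): freq=4, skip
  Position 3 ('a'): freq=2, skip
  Position 4 ('b'): freq=4, skip
  Position 5 ('e'): unique! => answer = 5

5


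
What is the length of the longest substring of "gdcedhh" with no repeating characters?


Input: "gdcedhh"
Sliding window (track last position of each char):
  Position 0 ('g'): window [0,0] length 1 -- new best
  Position 1 ('d'): window [0,1] length 2 -- new best
  Position 2 ('c'): window [0,2] length 3 -- new best
  Position 3 ('e'): window [0,3] length 4 -- new best
  Position 4 ('d'): repeat (last at 1), move window start to 2
  Position 4 ('d'): window [2,4] length 3
  Position 5 ('h'): window [2,5] length 4
  Position 6 ('h'): repeat (last at 5), move window start to 6
  Position 6 ('h'): window [6,6] length 1
Longest substring with no repeats: "gdce" with length 4

4


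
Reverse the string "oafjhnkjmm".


Input: oafjhnkjmm
Reading characters right to left:
  Position 9: 'm'
  Position 8: 'm'
  Position 7: 'j'
  Position 6: 'k'
  Position 5: 'n'
  Position 4: 'h'
  Position 3: 'j'
  Position 2: 'f'
  Position 1: 'a'
  Position 0: 'o'
Reversed: mmjknhjfao

mmjknhjfao


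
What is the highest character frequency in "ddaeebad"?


Input: ddaeebad
Character counts:
  'a': 2
  'b': 1
  'd': 3
  'e': 2
Maximum frequency: 3

3


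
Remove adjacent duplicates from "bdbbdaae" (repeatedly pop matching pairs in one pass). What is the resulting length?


Input: bdbbdaae
Stack-based adjacent duplicate removal:
  Read 'b': push. Stack: b
  Read 'd': push. Stack: bd
  Read 'b': push. Stack: bdb
  Read 'b': matches stack top 'b' => pop. Stack: bd
  Read 'd': matches stack top 'd' => pop. Stack: b
  Read 'a': push. Stack: ba
  Read 'a': matches stack top 'a' => pop. Stack: b
  Read 'e': push. Stack: be
Final stack: "be" (length 2)

2


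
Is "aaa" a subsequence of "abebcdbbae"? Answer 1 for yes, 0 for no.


Check if "aaa" is a subsequence of "abebcdbbae"
Greedy scan:
  Position 0 ('a'): matches sub[0] = 'a'
  Position 1 ('b'): no match needed
  Position 2 ('e'): no match needed
  Position 3 ('b'): no match needed
  Position 4 ('c'): no match needed
  Position 5 ('d'): no match needed
  Position 6 ('b'): no match needed
  Position 7 ('b'): no match needed
  Position 8 ('a'): matches sub[1] = 'a'
  Position 9 ('e'): no match needed
Only matched 2/3 characters => not a subsequence

0


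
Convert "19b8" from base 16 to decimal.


Input: "19b8" in base 16
Positional expansion:
  Digit '1' (value 1) x 16^3 = 4096
  Digit '9' (value 9) x 16^2 = 2304
  Digit 'b' (value 11) x 16^1 = 176
  Digit '8' (value 8) x 16^0 = 8
Sum = 6584

6584


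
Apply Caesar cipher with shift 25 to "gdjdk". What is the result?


Caesar cipher: shift "gdjdk" by 25
  'g' (pos 6) + 25 = pos 5 = 'f'
  'd' (pos 3) + 25 = pos 2 = 'c'
  'j' (pos 9) + 25 = pos 8 = 'i'
  'd' (pos 3) + 25 = pos 2 = 'c'
  'k' (pos 10) + 25 = pos 9 = 'j'
Result: fcicj

fcicj


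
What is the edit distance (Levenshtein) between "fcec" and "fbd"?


Computing edit distance: "fcec" -> "fbd"
DP table:
           f    b    d
      0    1    2    3
  f   1    0    1    2
  c   2    1    1    2
  e   3    2    2    2
  c   4    3    3    3
Edit distance = dp[4][3] = 3

3


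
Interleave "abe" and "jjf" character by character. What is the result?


Interleaving "abe" and "jjf":
  Position 0: 'a' from first, 'j' from second => "aj"
  Position 1: 'b' from first, 'j' from second => "bj"
  Position 2: 'e' from first, 'f' from second => "ef"
Result: ajbjef

ajbjef


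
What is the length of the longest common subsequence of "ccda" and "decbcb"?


LCS of "ccda" and "decbcb"
DP table:
           d    e    c    b    c    b
      0    0    0    0    0    0    0
  c   0    0    0    1    1    1    1
  c   0    0    0    1    1    2    2
  d   0    1    1    1    1    2    2
  a   0    1    1    1    1    2    2
LCS length = dp[4][6] = 2

2


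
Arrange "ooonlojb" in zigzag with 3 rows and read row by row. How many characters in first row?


Zigzag "ooonlojb" into 3 rows:
Placing characters:
  'o' => row 0
  'o' => row 1
  'o' => row 2
  'n' => row 1
  'l' => row 0
  'o' => row 1
  'j' => row 2
  'b' => row 1
Rows:
  Row 0: "ol"
  Row 1: "onob"
  Row 2: "oj"
First row length: 2

2


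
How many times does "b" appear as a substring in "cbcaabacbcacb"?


Searching for "b" in "cbcaabacbcacb"
Scanning each position:
  Position 0: "c" => no
  Position 1: "b" => MATCH
  Position 2: "c" => no
  Position 3: "a" => no
  Position 4: "a" => no
  Position 5: "b" => MATCH
  Position 6: "a" => no
  Position 7: "c" => no
  Position 8: "b" => MATCH
  Position 9: "c" => no
  Position 10: "a" => no
  Position 11: "c" => no
  Position 12: "b" => MATCH
Total occurrences: 4

4


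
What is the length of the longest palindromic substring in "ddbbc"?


Input: "ddbbc"
Checking substrings for palindromes:
  [0:2] "dd" (len 2) => palindrome
  [2:4] "bb" (len 2) => palindrome
Longest palindromic substring: "dd" with length 2

2


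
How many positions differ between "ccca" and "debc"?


Comparing "ccca" and "debc" position by position:
  Position 0: 'c' vs 'd' => DIFFER
  Position 1: 'c' vs 'e' => DIFFER
  Position 2: 'c' vs 'b' => DIFFER
  Position 3: 'a' vs 'c' => DIFFER
Positions that differ: 4

4


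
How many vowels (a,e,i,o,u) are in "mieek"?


Input: mieek
Checking each character:
  'm' at position 0: consonant
  'i' at position 1: vowel (running total: 1)
  'e' at position 2: vowel (running total: 2)
  'e' at position 3: vowel (running total: 3)
  'k' at position 4: consonant
Total vowels: 3

3


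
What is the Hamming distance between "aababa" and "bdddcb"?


Comparing "aababa" and "bdddcb" position by position:
  Position 0: 'a' vs 'b' => differ
  Position 1: 'a' vs 'd' => differ
  Position 2: 'b' vs 'd' => differ
  Position 3: 'a' vs 'd' => differ
  Position 4: 'b' vs 'c' => differ
  Position 5: 'a' vs 'b' => differ
Total differences (Hamming distance): 6

6


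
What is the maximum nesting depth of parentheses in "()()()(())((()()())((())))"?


Input: "()()()(())((()()())((())))"
Tracking depth:
  Position 0 '(': depth becomes 1
  Position 1 ')': depth becomes 0
  Position 2 '(': depth becomes 1
  Position 3 ')': depth becomes 0
  Position 4 '(': depth becomes 1
  Position 5 ')': depth becomes 0
  Position 6 '(': depth becomes 1
  Position 7 '(': depth becomes 2
  Position 8 ')': depth becomes 1
  Position 9 ')': depth becomes 0
  Position 10 '(': depth becomes 1
  Position 11 '(': depth becomes 2
  Position 12 '(': depth becomes 3
  Position 13 ')': depth becomes 2
  Position 14 '(': depth becomes 3
  Position 15 ')': depth becomes 2
  Position 16 '(': depth becomes 3
  Position 17 ')': depth becomes 2
  Position 18 ')': depth becomes 1
  Position 19 '(': depth becomes 2
  Position 20 '(': depth becomes 3
  Position 21 '(': depth becomes 4
  Position 22 ')': depth becomes 3
  Position 23 ')': depth becomes 2
  Position 24 ')': depth becomes 1
  Position 25 ')': depth becomes 0
Maximum depth reached: 4

4


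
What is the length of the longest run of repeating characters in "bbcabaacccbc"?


Input: "bbcabaacccbc"
Scanning for longest run:
  Position 1 ('b'): continues run of 'b', length=2
  Position 2 ('c'): new char, reset run to 1
  Position 3 ('a'): new char, reset run to 1
  Position 4 ('b'): new char, reset run to 1
  Position 5 ('a'): new char, reset run to 1
  Position 6 ('a'): continues run of 'a', length=2
  Position 7 ('c'): new char, reset run to 1
  Position 8 ('c'): continues run of 'c', length=2
  Position 9 ('c'): continues run of 'c', length=3
  Position 10 ('b'): new char, reset run to 1
  Position 11 ('c'): new char, reset run to 1
Longest run: 'c' with length 3

3


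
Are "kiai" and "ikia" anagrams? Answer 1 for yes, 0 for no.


Strings: "kiai", "ikia"
Sorted first:  aiik
Sorted second: aiik
Sorted forms match => anagrams

1


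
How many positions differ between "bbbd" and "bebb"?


Comparing "bbbd" and "bebb" position by position:
  Position 0: 'b' vs 'b' => same
  Position 1: 'b' vs 'e' => DIFFER
  Position 2: 'b' vs 'b' => same
  Position 3: 'd' vs 'b' => DIFFER
Positions that differ: 2

2


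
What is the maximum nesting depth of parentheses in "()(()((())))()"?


Input: "()(()((())))()"
Tracking depth:
  Position 0 '(': depth becomes 1
  Position 1 ')': depth becomes 0
  Position 2 '(': depth becomes 1
  Position 3 '(': depth becomes 2
  Position 4 ')': depth becomes 1
  Position 5 '(': depth becomes 2
  Position 6 '(': depth becomes 3
  Position 7 '(': depth becomes 4
  Position 8 ')': depth becomes 3
  Position 9 ')': depth becomes 2
  Position 10 ')': depth becomes 1
  Position 11 ')': depth becomes 0
  Position 12 '(': depth becomes 1
  Position 13 ')': depth becomes 0
Maximum depth reached: 4

4


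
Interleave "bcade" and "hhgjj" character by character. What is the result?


Interleaving "bcade" and "hhgjj":
  Position 0: 'b' from first, 'h' from second => "bh"
  Position 1: 'c' from first, 'h' from second => "ch"
  Position 2: 'a' from first, 'g' from second => "ag"
  Position 3: 'd' from first, 'j' from second => "dj"
  Position 4: 'e' from first, 'j' from second => "ej"
Result: bhchagdjej

bhchagdjej


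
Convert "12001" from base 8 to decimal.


Input: "12001" in base 8
Positional expansion:
  Digit '1' (value 1) x 8^4 = 4096
  Digit '2' (value 2) x 8^3 = 1024
  Digit '0' (value 0) x 8^2 = 0
  Digit '0' (value 0) x 8^1 = 0
  Digit '1' (value 1) x 8^0 = 1
Sum = 5121

5121


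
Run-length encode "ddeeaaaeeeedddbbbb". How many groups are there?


Input: ddeeaaaeeeedddbbbb
Scanning for consecutive runs:
  Group 1: 'd' x 2 (positions 0-1)
  Group 2: 'e' x 2 (positions 2-3)
  Group 3: 'a' x 3 (positions 4-6)
  Group 4: 'e' x 4 (positions 7-10)
  Group 5: 'd' x 3 (positions 11-13)
  Group 6: 'b' x 4 (positions 14-17)
Total groups: 6

6


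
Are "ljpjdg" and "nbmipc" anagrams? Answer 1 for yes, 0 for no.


Strings: "ljpjdg", "nbmipc"
Sorted first:  dgjjlp
Sorted second: bcimnp
Differ at position 0: 'd' vs 'b' => not anagrams

0


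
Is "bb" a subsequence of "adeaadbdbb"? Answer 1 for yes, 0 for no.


Check if "bb" is a subsequence of "adeaadbdbb"
Greedy scan:
  Position 0 ('a'): no match needed
  Position 1 ('d'): no match needed
  Position 2 ('e'): no match needed
  Position 3 ('a'): no match needed
  Position 4 ('a'): no match needed
  Position 5 ('d'): no match needed
  Position 6 ('b'): matches sub[0] = 'b'
  Position 7 ('d'): no match needed
  Position 8 ('b'): matches sub[1] = 'b'
  Position 9 ('b'): no match needed
All 2 characters matched => is a subsequence

1


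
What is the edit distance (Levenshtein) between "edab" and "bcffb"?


Computing edit distance: "edab" -> "bcffb"
DP table:
           b    c    f    f    b
      0    1    2    3    4    5
  e   1    1    2    3    4    5
  d   2    2    2    3    4    5
  a   3    3    3    3    4    5
  b   4    3    4    4    4    4
Edit distance = dp[4][5] = 4

4


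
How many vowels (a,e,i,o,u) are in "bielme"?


Input: bielme
Checking each character:
  'b' at position 0: consonant
  'i' at position 1: vowel (running total: 1)
  'e' at position 2: vowel (running total: 2)
  'l' at position 3: consonant
  'm' at position 4: consonant
  'e' at position 5: vowel (running total: 3)
Total vowels: 3

3


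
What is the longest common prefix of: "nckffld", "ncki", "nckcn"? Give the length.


Words: nckffld, ncki, nckcn
  Position 0: all 'n' => match
  Position 1: all 'c' => match
  Position 2: all 'k' => match
  Position 3: ('f', 'i', 'c') => mismatch, stop
LCP = "nck" (length 3)

3


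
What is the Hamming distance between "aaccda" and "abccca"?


Comparing "aaccda" and "abccca" position by position:
  Position 0: 'a' vs 'a' => same
  Position 1: 'a' vs 'b' => differ
  Position 2: 'c' vs 'c' => same
  Position 3: 'c' vs 'c' => same
  Position 4: 'd' vs 'c' => differ
  Position 5: 'a' vs 'a' => same
Total differences (Hamming distance): 2

2


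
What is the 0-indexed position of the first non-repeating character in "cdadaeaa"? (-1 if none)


Input: cdadaeaa
Character frequencies:
  'a': 4
  'c': 1
  'd': 2
  'e': 1
Scanning left to right for freq == 1:
  Position 0 ('c'): unique! => answer = 0

0


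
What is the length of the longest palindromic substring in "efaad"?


Input: "efaad"
Checking substrings for palindromes:
  [2:4] "aa" (len 2) => palindrome
Longest palindromic substring: "aa" with length 2

2


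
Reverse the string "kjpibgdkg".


Input: kjpibgdkg
Reading characters right to left:
  Position 8: 'g'
  Position 7: 'k'
  Position 6: 'd'
  Position 5: 'g'
  Position 4: 'b'
  Position 3: 'i'
  Position 2: 'p'
  Position 1: 'j'
  Position 0: 'k'
Reversed: gkdgbipjk

gkdgbipjk


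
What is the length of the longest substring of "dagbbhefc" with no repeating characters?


Input: "dagbbhefc"
Sliding window (track last position of each char):
  Position 0 ('d'): window [0,0] length 1 -- new best
  Position 1 ('a'): window [0,1] length 2 -- new best
  Position 2 ('g'): window [0,2] length 3 -- new best
  Position 3 ('b'): window [0,3] length 4 -- new best
  Position 4 ('b'): repeat (last at 3), move window start to 4
  Position 4 ('b'): window [4,4] length 1
  Position 5 ('h'): window [4,5] length 2
  Position 6 ('e'): window [4,6] length 3
  Position 7 ('f'): window [4,7] length 4
  Position 8 ('c'): window [4,8] length 5 -- new best
Longest substring with no repeats: "bhefc" with length 5

5


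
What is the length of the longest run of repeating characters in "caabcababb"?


Input: "caabcababb"
Scanning for longest run:
  Position 1 ('a'): new char, reset run to 1
  Position 2 ('a'): continues run of 'a', length=2
  Position 3 ('b'): new char, reset run to 1
  Position 4 ('c'): new char, reset run to 1
  Position 5 ('a'): new char, reset run to 1
  Position 6 ('b'): new char, reset run to 1
  Position 7 ('a'): new char, reset run to 1
  Position 8 ('b'): new char, reset run to 1
  Position 9 ('b'): continues run of 'b', length=2
Longest run: 'a' with length 2

2


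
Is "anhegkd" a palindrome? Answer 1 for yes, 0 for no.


Input: anhegkd
Reversed: dkgehna
  Compare pos 0 ('a') with pos 6 ('d'): MISMATCH
  Compare pos 1 ('n') with pos 5 ('k'): MISMATCH
  Compare pos 2 ('h') with pos 4 ('g'): MISMATCH
Result: not a palindrome

0


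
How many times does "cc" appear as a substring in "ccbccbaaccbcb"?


Searching for "cc" in "ccbccbaaccbcb"
Scanning each position:
  Position 0: "cc" => MATCH
  Position 1: "cb" => no
  Position 2: "bc" => no
  Position 3: "cc" => MATCH
  Position 4: "cb" => no
  Position 5: "ba" => no
  Position 6: "aa" => no
  Position 7: "ac" => no
  Position 8: "cc" => MATCH
  Position 9: "cb" => no
  Position 10: "bc" => no
  Position 11: "cb" => no
Total occurrences: 3

3


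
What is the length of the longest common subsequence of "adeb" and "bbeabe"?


LCS of "adeb" and "bbeabe"
DP table:
           b    b    e    a    b    e
      0    0    0    0    0    0    0
  a   0    0    0    0    1    1    1
  d   0    0    0    0    1    1    1
  e   0    0    0    1    1    1    2
  b   0    1    1    1    1    2    2
LCS length = dp[4][6] = 2

2


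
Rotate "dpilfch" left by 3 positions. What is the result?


Input: "dpilfch", rotate left by 3
First 3 characters: "dpi"
Remaining characters: "lfch"
Concatenate remaining + first: "lfch" + "dpi" = "lfchdpi"

lfchdpi


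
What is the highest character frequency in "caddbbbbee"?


Input: caddbbbbee
Character counts:
  'a': 1
  'b': 4
  'c': 1
  'd': 2
  'e': 2
Maximum frequency: 4

4


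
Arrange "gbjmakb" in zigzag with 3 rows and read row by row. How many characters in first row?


Zigzag "gbjmakb" into 3 rows:
Placing characters:
  'g' => row 0
  'b' => row 1
  'j' => row 2
  'm' => row 1
  'a' => row 0
  'k' => row 1
  'b' => row 2
Rows:
  Row 0: "ga"
  Row 1: "bmk"
  Row 2: "jb"
First row length: 2

2


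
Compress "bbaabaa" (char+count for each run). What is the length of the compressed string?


Input: bbaabaa
Runs:
  'b' x 2 => "b2"
  'a' x 2 => "a2"
  'b' x 1 => "b1"
  'a' x 2 => "a2"
Compressed: "b2a2b1a2"
Compressed length: 8

8


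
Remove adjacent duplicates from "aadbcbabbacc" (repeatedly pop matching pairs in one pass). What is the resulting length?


Input: aadbcbabbacc
Stack-based adjacent duplicate removal:
  Read 'a': push. Stack: a
  Read 'a': matches stack top 'a' => pop. Stack: (empty)
  Read 'd': push. Stack: d
  Read 'b': push. Stack: db
  Read 'c': push. Stack: dbc
  Read 'b': push. Stack: dbcb
  Read 'a': push. Stack: dbcba
  Read 'b': push. Stack: dbcbab
  Read 'b': matches stack top 'b' => pop. Stack: dbcba
  Read 'a': matches stack top 'a' => pop. Stack: dbcb
  Read 'c': push. Stack: dbcbc
  Read 'c': matches stack top 'c' => pop. Stack: dbcb
Final stack: "dbcb" (length 4)

4


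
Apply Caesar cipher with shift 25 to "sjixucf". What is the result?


Caesar cipher: shift "sjixucf" by 25
  's' (pos 18) + 25 = pos 17 = 'r'
  'j' (pos 9) + 25 = pos 8 = 'i'
  'i' (pos 8) + 25 = pos 7 = 'h'
  'x' (pos 23) + 25 = pos 22 = 'w'
  'u' (pos 20) + 25 = pos 19 = 't'
  'c' (pos 2) + 25 = pos 1 = 'b'
  'f' (pos 5) + 25 = pos 4 = 'e'
Result: rihwtbe

rihwtbe


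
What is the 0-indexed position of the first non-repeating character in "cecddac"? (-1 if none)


Input: cecddac
Character frequencies:
  'a': 1
  'c': 3
  'd': 2
  'e': 1
Scanning left to right for freq == 1:
  Position 0 ('c'): freq=3, skip
  Position 1 ('e'): unique! => answer = 1

1


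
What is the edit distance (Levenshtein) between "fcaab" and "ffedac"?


Computing edit distance: "fcaab" -> "ffedac"
DP table:
           f    f    e    d    a    c
      0    1    2    3    4    5    6
  f   1    0    1    2    3    4    5
  c   2    1    1    2    3    4    4
  a   3    2    2    2    3    3    4
  a   4    3    3    3    3    3    4
  b   5    4    4    4    4    4    4
Edit distance = dp[5][6] = 4

4


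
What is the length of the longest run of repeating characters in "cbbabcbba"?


Input: "cbbabcbba"
Scanning for longest run:
  Position 1 ('b'): new char, reset run to 1
  Position 2 ('b'): continues run of 'b', length=2
  Position 3 ('a'): new char, reset run to 1
  Position 4 ('b'): new char, reset run to 1
  Position 5 ('c'): new char, reset run to 1
  Position 6 ('b'): new char, reset run to 1
  Position 7 ('b'): continues run of 'b', length=2
  Position 8 ('a'): new char, reset run to 1
Longest run: 'b' with length 2

2


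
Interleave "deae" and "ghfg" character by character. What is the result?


Interleaving "deae" and "ghfg":
  Position 0: 'd' from first, 'g' from second => "dg"
  Position 1: 'e' from first, 'h' from second => "eh"
  Position 2: 'a' from first, 'f' from second => "af"
  Position 3: 'e' from first, 'g' from second => "eg"
Result: dgehafeg

dgehafeg


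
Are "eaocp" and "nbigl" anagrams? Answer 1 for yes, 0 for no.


Strings: "eaocp", "nbigl"
Sorted first:  aceop
Sorted second: bgiln
Differ at position 0: 'a' vs 'b' => not anagrams

0


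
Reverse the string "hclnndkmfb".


Input: hclnndkmfb
Reading characters right to left:
  Position 9: 'b'
  Position 8: 'f'
  Position 7: 'm'
  Position 6: 'k'
  Position 5: 'd'
  Position 4: 'n'
  Position 3: 'n'
  Position 2: 'l'
  Position 1: 'c'
  Position 0: 'h'
Reversed: bfmkdnnlch

bfmkdnnlch


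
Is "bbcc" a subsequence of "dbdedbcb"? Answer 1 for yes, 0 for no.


Check if "bbcc" is a subsequence of "dbdedbcb"
Greedy scan:
  Position 0 ('d'): no match needed
  Position 1 ('b'): matches sub[0] = 'b'
  Position 2 ('d'): no match needed
  Position 3 ('e'): no match needed
  Position 4 ('d'): no match needed
  Position 5 ('b'): matches sub[1] = 'b'
  Position 6 ('c'): matches sub[2] = 'c'
  Position 7 ('b'): no match needed
Only matched 3/4 characters => not a subsequence

0


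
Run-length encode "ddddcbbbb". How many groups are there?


Input: ddddcbbbb
Scanning for consecutive runs:
  Group 1: 'd' x 4 (positions 0-3)
  Group 2: 'c' x 1 (positions 4-4)
  Group 3: 'b' x 4 (positions 5-8)
Total groups: 3

3


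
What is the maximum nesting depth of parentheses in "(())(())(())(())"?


Input: "(())(())(())(())"
Tracking depth:
  Position 0 '(': depth becomes 1
  Position 1 '(': depth becomes 2
  Position 2 ')': depth becomes 1
  Position 3 ')': depth becomes 0
  Position 4 '(': depth becomes 1
  Position 5 '(': depth becomes 2
  Position 6 ')': depth becomes 1
  Position 7 ')': depth becomes 0
  Position 8 '(': depth becomes 1
  Position 9 '(': depth becomes 2
  Position 10 ')': depth becomes 1
  Position 11 ')': depth becomes 0
  Position 12 '(': depth becomes 1
  Position 13 '(': depth becomes 2
  Position 14 ')': depth becomes 1
  Position 15 ')': depth becomes 0
Maximum depth reached: 2

2


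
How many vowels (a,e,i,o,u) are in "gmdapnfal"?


Input: gmdapnfal
Checking each character:
  'g' at position 0: consonant
  'm' at position 1: consonant
  'd' at position 2: consonant
  'a' at position 3: vowel (running total: 1)
  'p' at position 4: consonant
  'n' at position 5: consonant
  'f' at position 6: consonant
  'a' at position 7: vowel (running total: 2)
  'l' at position 8: consonant
Total vowels: 2

2


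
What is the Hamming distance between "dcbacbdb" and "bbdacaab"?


Comparing "dcbacbdb" and "bbdacaab" position by position:
  Position 0: 'd' vs 'b' => differ
  Position 1: 'c' vs 'b' => differ
  Position 2: 'b' vs 'd' => differ
  Position 3: 'a' vs 'a' => same
  Position 4: 'c' vs 'c' => same
  Position 5: 'b' vs 'a' => differ
  Position 6: 'd' vs 'a' => differ
  Position 7: 'b' vs 'b' => same
Total differences (Hamming distance): 5

5


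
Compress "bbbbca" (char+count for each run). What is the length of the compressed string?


Input: bbbbca
Runs:
  'b' x 4 => "b4"
  'c' x 1 => "c1"
  'a' x 1 => "a1"
Compressed: "b4c1a1"
Compressed length: 6

6


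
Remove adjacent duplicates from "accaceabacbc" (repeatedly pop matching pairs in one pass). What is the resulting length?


Input: accaceabacbc
Stack-based adjacent duplicate removal:
  Read 'a': push. Stack: a
  Read 'c': push. Stack: ac
  Read 'c': matches stack top 'c' => pop. Stack: a
  Read 'a': matches stack top 'a' => pop. Stack: (empty)
  Read 'c': push. Stack: c
  Read 'e': push. Stack: ce
  Read 'a': push. Stack: cea
  Read 'b': push. Stack: ceab
  Read 'a': push. Stack: ceaba
  Read 'c': push. Stack: ceabac
  Read 'b': push. Stack: ceabacb
  Read 'c': push. Stack: ceabacbc
Final stack: "ceabacbc" (length 8)

8


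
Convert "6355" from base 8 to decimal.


Input: "6355" in base 8
Positional expansion:
  Digit '6' (value 6) x 8^3 = 3072
  Digit '3' (value 3) x 8^2 = 192
  Digit '5' (value 5) x 8^1 = 40
  Digit '5' (value 5) x 8^0 = 5
Sum = 3309

3309


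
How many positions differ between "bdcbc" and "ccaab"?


Comparing "bdcbc" and "ccaab" position by position:
  Position 0: 'b' vs 'c' => DIFFER
  Position 1: 'd' vs 'c' => DIFFER
  Position 2: 'c' vs 'a' => DIFFER
  Position 3: 'b' vs 'a' => DIFFER
  Position 4: 'c' vs 'b' => DIFFER
Positions that differ: 5

5


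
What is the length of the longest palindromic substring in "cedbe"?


Input: "cedbe"
Checking substrings for palindromes:
  No multi-char palindromic substrings found
Longest palindromic substring: "c" with length 1

1


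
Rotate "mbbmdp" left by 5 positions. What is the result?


Input: "mbbmdp", rotate left by 5
First 5 characters: "mbbmd"
Remaining characters: "p"
Concatenate remaining + first: "p" + "mbbmd" = "pmbbmd"

pmbbmd


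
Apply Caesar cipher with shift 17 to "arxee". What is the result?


Caesar cipher: shift "arxee" by 17
  'a' (pos 0) + 17 = pos 17 = 'r'
  'r' (pos 17) + 17 = pos 8 = 'i'
  'x' (pos 23) + 17 = pos 14 = 'o'
  'e' (pos 4) + 17 = pos 21 = 'v'
  'e' (pos 4) + 17 = pos 21 = 'v'
Result: riovv

riovv


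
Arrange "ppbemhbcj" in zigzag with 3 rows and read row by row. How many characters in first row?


Zigzag "ppbemhbcj" into 3 rows:
Placing characters:
  'p' => row 0
  'p' => row 1
  'b' => row 2
  'e' => row 1
  'm' => row 0
  'h' => row 1
  'b' => row 2
  'c' => row 1
  'j' => row 0
Rows:
  Row 0: "pmj"
  Row 1: "pehc"
  Row 2: "bb"
First row length: 3

3


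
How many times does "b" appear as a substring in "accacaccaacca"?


Searching for "b" in "accacaccaacca"
Scanning each position:
  Position 0: "a" => no
  Position 1: "c" => no
  Position 2: "c" => no
  Position 3: "a" => no
  Position 4: "c" => no
  Position 5: "a" => no
  Position 6: "c" => no
  Position 7: "c" => no
  Position 8: "a" => no
  Position 9: "a" => no
  Position 10: "c" => no
  Position 11: "c" => no
  Position 12: "a" => no
Total occurrences: 0

0


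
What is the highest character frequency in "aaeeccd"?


Input: aaeeccd
Character counts:
  'a': 2
  'c': 2
  'd': 1
  'e': 2
Maximum frequency: 2

2


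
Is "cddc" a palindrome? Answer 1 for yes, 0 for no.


Input: cddc
Reversed: cddc
  Compare pos 0 ('c') with pos 3 ('c'): match
  Compare pos 1 ('d') with pos 2 ('d'): match
Result: palindrome

1


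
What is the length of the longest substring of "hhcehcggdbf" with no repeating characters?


Input: "hhcehcggdbf"
Sliding window (track last position of each char):
  Position 0 ('h'): window [0,0] length 1 -- new best
  Position 1 ('h'): repeat (last at 0), move window start to 1
  Position 1 ('h'): window [1,1] length 1
  Position 2 ('c'): window [1,2] length 2 -- new best
  Position 3 ('e'): window [1,3] length 3 -- new best
  Position 4 ('h'): repeat (last at 1), move window start to 2
  Position 4 ('h'): window [2,4] length 3
  Position 5 ('c'): repeat (last at 2), move window start to 3
  Position 5 ('c'): window [3,5] length 3
  Position 6 ('g'): window [3,6] length 4 -- new best
  Position 7 ('g'): repeat (last at 6), move window start to 7
  Position 7 ('g'): window [7,7] length 1
  Position 8 ('d'): window [7,8] length 2
  Position 9 ('b'): window [7,9] length 3
  Position 10 ('f'): window [7,10] length 4
Longest substring with no repeats: "ehcg" with length 4

4


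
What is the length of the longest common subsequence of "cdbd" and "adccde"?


LCS of "cdbd" and "adccde"
DP table:
           a    d    c    c    d    e
      0    0    0    0    0    0    0
  c   0    0    0    1    1    1    1
  d   0    0    1    1    1    2    2
  b   0    0    1    1    1    2    2
  d   0    0    1    1    1    2    2
LCS length = dp[4][6] = 2

2


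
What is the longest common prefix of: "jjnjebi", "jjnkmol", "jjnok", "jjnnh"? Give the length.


Words: jjnjebi, jjnkmol, jjnok, jjnnh
  Position 0: all 'j' => match
  Position 1: all 'j' => match
  Position 2: all 'n' => match
  Position 3: ('j', 'k', 'o', 'n') => mismatch, stop
LCP = "jjn" (length 3)

3


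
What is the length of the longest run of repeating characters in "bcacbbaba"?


Input: "bcacbbaba"
Scanning for longest run:
  Position 1 ('c'): new char, reset run to 1
  Position 2 ('a'): new char, reset run to 1
  Position 3 ('c'): new char, reset run to 1
  Position 4 ('b'): new char, reset run to 1
  Position 5 ('b'): continues run of 'b', length=2
  Position 6 ('a'): new char, reset run to 1
  Position 7 ('b'): new char, reset run to 1
  Position 8 ('a'): new char, reset run to 1
Longest run: 'b' with length 2

2


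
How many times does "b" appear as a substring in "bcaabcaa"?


Searching for "b" in "bcaabcaa"
Scanning each position:
  Position 0: "b" => MATCH
  Position 1: "c" => no
  Position 2: "a" => no
  Position 3: "a" => no
  Position 4: "b" => MATCH
  Position 5: "c" => no
  Position 6: "a" => no
  Position 7: "a" => no
Total occurrences: 2

2


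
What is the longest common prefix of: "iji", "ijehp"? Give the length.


Words: iji, ijehp
  Position 0: all 'i' => match
  Position 1: all 'j' => match
  Position 2: ('i', 'e') => mismatch, stop
LCP = "ij" (length 2)

2


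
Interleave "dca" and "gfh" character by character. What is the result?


Interleaving "dca" and "gfh":
  Position 0: 'd' from first, 'g' from second => "dg"
  Position 1: 'c' from first, 'f' from second => "cf"
  Position 2: 'a' from first, 'h' from second => "ah"
Result: dgcfah

dgcfah


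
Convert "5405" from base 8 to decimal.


Input: "5405" in base 8
Positional expansion:
  Digit '5' (value 5) x 8^3 = 2560
  Digit '4' (value 4) x 8^2 = 256
  Digit '0' (value 0) x 8^1 = 0
  Digit '5' (value 5) x 8^0 = 5
Sum = 2821

2821


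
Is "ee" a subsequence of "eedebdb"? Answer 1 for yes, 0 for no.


Check if "ee" is a subsequence of "eedebdb"
Greedy scan:
  Position 0 ('e'): matches sub[0] = 'e'
  Position 1 ('e'): matches sub[1] = 'e'
  Position 2 ('d'): no match needed
  Position 3 ('e'): no match needed
  Position 4 ('b'): no match needed
  Position 5 ('d'): no match needed
  Position 6 ('b'): no match needed
All 2 characters matched => is a subsequence

1


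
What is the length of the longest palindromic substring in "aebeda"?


Input: "aebeda"
Checking substrings for palindromes:
  [1:4] "ebe" (len 3) => palindrome
Longest palindromic substring: "ebe" with length 3

3


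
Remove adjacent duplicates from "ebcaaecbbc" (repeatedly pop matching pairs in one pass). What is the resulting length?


Input: ebcaaecbbc
Stack-based adjacent duplicate removal:
  Read 'e': push. Stack: e
  Read 'b': push. Stack: eb
  Read 'c': push. Stack: ebc
  Read 'a': push. Stack: ebca
  Read 'a': matches stack top 'a' => pop. Stack: ebc
  Read 'e': push. Stack: ebce
  Read 'c': push. Stack: ebcec
  Read 'b': push. Stack: ebcecb
  Read 'b': matches stack top 'b' => pop. Stack: ebcec
  Read 'c': matches stack top 'c' => pop. Stack: ebce
Final stack: "ebce" (length 4)

4


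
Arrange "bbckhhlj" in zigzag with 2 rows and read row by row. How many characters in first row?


Zigzag "bbckhhlj" into 2 rows:
Placing characters:
  'b' => row 0
  'b' => row 1
  'c' => row 0
  'k' => row 1
  'h' => row 0
  'h' => row 1
  'l' => row 0
  'j' => row 1
Rows:
  Row 0: "bchl"
  Row 1: "bkhj"
First row length: 4

4


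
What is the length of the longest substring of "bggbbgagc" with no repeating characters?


Input: "bggbbgagc"
Sliding window (track last position of each char):
  Position 0 ('b'): window [0,0] length 1 -- new best
  Position 1 ('g'): window [0,1] length 2 -- new best
  Position 2 ('g'): repeat (last at 1), move window start to 2
  Position 2 ('g'): window [2,2] length 1
  Position 3 ('b'): window [2,3] length 2
  Position 4 ('b'): repeat (last at 3), move window start to 4
  Position 4 ('b'): window [4,4] length 1
  Position 5 ('g'): window [4,5] length 2
  Position 6 ('a'): window [4,6] length 3 -- new best
  Position 7 ('g'): repeat (last at 5), move window start to 6
  Position 7 ('g'): window [6,7] length 2
  Position 8 ('c'): window [6,8] length 3
Longest substring with no repeats: "bga" with length 3

3


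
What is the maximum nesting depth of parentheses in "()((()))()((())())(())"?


Input: "()((()))()((())())(())"
Tracking depth:
  Position 0 '(': depth becomes 1
  Position 1 ')': depth becomes 0
  Position 2 '(': depth becomes 1
  Position 3 '(': depth becomes 2
  Position 4 '(': depth becomes 3
  Position 5 ')': depth becomes 2
  Position 6 ')': depth becomes 1
  Position 7 ')': depth becomes 0
  Position 8 '(': depth becomes 1
  Position 9 ')': depth becomes 0
  Position 10 '(': depth becomes 1
  Position 11 '(': depth becomes 2
  Position 12 '(': depth becomes 3
  Position 13 ')': depth becomes 2
  Position 14 ')': depth becomes 1
  Position 15 '(': depth becomes 2
  Position 16 ')': depth becomes 1
  Position 17 ')': depth becomes 0
  Position 18 '(': depth becomes 1
  Position 19 '(': depth becomes 2
  Position 20 ')': depth becomes 1
  Position 21 ')': depth becomes 0
Maximum depth reached: 3

3


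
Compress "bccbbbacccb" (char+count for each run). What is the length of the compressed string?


Input: bccbbbacccb
Runs:
  'b' x 1 => "b1"
  'c' x 2 => "c2"
  'b' x 3 => "b3"
  'a' x 1 => "a1"
  'c' x 3 => "c3"
  'b' x 1 => "b1"
Compressed: "b1c2b3a1c3b1"
Compressed length: 12

12


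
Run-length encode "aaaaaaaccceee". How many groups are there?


Input: aaaaaaaccceee
Scanning for consecutive runs:
  Group 1: 'a' x 7 (positions 0-6)
  Group 2: 'c' x 3 (positions 7-9)
  Group 3: 'e' x 3 (positions 10-12)
Total groups: 3

3


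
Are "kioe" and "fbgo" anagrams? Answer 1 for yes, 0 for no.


Strings: "kioe", "fbgo"
Sorted first:  eiko
Sorted second: bfgo
Differ at position 0: 'e' vs 'b' => not anagrams

0


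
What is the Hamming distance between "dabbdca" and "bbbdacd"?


Comparing "dabbdca" and "bbbdacd" position by position:
  Position 0: 'd' vs 'b' => differ
  Position 1: 'a' vs 'b' => differ
  Position 2: 'b' vs 'b' => same
  Position 3: 'b' vs 'd' => differ
  Position 4: 'd' vs 'a' => differ
  Position 5: 'c' vs 'c' => same
  Position 6: 'a' vs 'd' => differ
Total differences (Hamming distance): 5

5


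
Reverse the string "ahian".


Input: ahian
Reading characters right to left:
  Position 4: 'n'
  Position 3: 'a'
  Position 2: 'i'
  Position 1: 'h'
  Position 0: 'a'
Reversed: naiha

naiha


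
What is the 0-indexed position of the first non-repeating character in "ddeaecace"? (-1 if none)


Input: ddeaecace
Character frequencies:
  'a': 2
  'c': 2
  'd': 2
  'e': 3
Scanning left to right for freq == 1:
  Position 0 ('d'): freq=2, skip
  Position 1 ('d'): freq=2, skip
  Position 2 ('e'): freq=3, skip
  Position 3 ('a'): freq=2, skip
  Position 4 ('e'): freq=3, skip
  Position 5 ('c'): freq=2, skip
  Position 6 ('a'): freq=2, skip
  Position 7 ('c'): freq=2, skip
  Position 8 ('e'): freq=3, skip
  No unique character found => answer = -1

-1


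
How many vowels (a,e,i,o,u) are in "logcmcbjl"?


Input: logcmcbjl
Checking each character:
  'l' at position 0: consonant
  'o' at position 1: vowel (running total: 1)
  'g' at position 2: consonant
  'c' at position 3: consonant
  'm' at position 4: consonant
  'c' at position 5: consonant
  'b' at position 6: consonant
  'j' at position 7: consonant
  'l' at position 8: consonant
Total vowels: 1

1


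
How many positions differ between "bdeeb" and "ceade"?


Comparing "bdeeb" and "ceade" position by position:
  Position 0: 'b' vs 'c' => DIFFER
  Position 1: 'd' vs 'e' => DIFFER
  Position 2: 'e' vs 'a' => DIFFER
  Position 3: 'e' vs 'd' => DIFFER
  Position 4: 'b' vs 'e' => DIFFER
Positions that differ: 5

5


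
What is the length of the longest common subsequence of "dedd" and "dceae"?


LCS of "dedd" and "dceae"
DP table:
           d    c    e    a    e
      0    0    0    0    0    0
  d   0    1    1    1    1    1
  e   0    1    1    2    2    2
  d   0    1    1    2    2    2
  d   0    1    1    2    2    2
LCS length = dp[4][5] = 2

2


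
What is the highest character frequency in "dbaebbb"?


Input: dbaebbb
Character counts:
  'a': 1
  'b': 4
  'd': 1
  'e': 1
Maximum frequency: 4

4


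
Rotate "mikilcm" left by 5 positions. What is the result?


Input: "mikilcm", rotate left by 5
First 5 characters: "mikil"
Remaining characters: "cm"
Concatenate remaining + first: "cm" + "mikil" = "cmmikil"

cmmikil


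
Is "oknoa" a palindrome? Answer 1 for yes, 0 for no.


Input: oknoa
Reversed: aonko
  Compare pos 0 ('o') with pos 4 ('a'): MISMATCH
  Compare pos 1 ('k') with pos 3 ('o'): MISMATCH
Result: not a palindrome

0


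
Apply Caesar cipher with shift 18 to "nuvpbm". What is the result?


Caesar cipher: shift "nuvpbm" by 18
  'n' (pos 13) + 18 = pos 5 = 'f'
  'u' (pos 20) + 18 = pos 12 = 'm'
  'v' (pos 21) + 18 = pos 13 = 'n'
  'p' (pos 15) + 18 = pos 7 = 'h'
  'b' (pos 1) + 18 = pos 19 = 't'
  'm' (pos 12) + 18 = pos 4 = 'e'
Result: fmnhte

fmnhte


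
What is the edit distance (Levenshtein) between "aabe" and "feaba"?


Computing edit distance: "aabe" -> "feaba"
DP table:
           f    e    a    b    a
      0    1    2    3    4    5
  a   1    1    2    2    3    4
  a   2    2    2    2    3    3
  b   3    3    3    3    2    3
  e   4    4    3    4    3    3
Edit distance = dp[4][5] = 3

3


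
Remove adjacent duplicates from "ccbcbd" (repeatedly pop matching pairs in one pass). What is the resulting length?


Input: ccbcbd
Stack-based adjacent duplicate removal:
  Read 'c': push. Stack: c
  Read 'c': matches stack top 'c' => pop. Stack: (empty)
  Read 'b': push. Stack: b
  Read 'c': push. Stack: bc
  Read 'b': push. Stack: bcb
  Read 'd': push. Stack: bcbd
Final stack: "bcbd" (length 4)

4


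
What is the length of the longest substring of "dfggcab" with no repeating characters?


Input: "dfggcab"
Sliding window (track last position of each char):
  Position 0 ('d'): window [0,0] length 1 -- new best
  Position 1 ('f'): window [0,1] length 2 -- new best
  Position 2 ('g'): window [0,2] length 3 -- new best
  Position 3 ('g'): repeat (last at 2), move window start to 3
  Position 3 ('g'): window [3,3] length 1
  Position 4 ('c'): window [3,4] length 2
  Position 5 ('a'): window [3,5] length 3
  Position 6 ('b'): window [3,6] length 4 -- new best
Longest substring with no repeats: "gcab" with length 4

4


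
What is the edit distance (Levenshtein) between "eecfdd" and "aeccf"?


Computing edit distance: "eecfdd" -> "aeccf"
DP table:
           a    e    c    c    f
      0    1    2    3    4    5
  e   1    1    1    2    3    4
  e   2    2    1    2    3    4
  c   3    3    2    1    2    3
  f   4    4    3    2    2    2
  d   5    5    4    3    3    3
  d   6    6    5    4    4    4
Edit distance = dp[6][5] = 4

4


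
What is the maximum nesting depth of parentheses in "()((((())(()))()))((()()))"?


Input: "()((((())(()))()))((()()))"
Tracking depth:
  Position 0 '(': depth becomes 1
  Position 1 ')': depth becomes 0
  Position 2 '(': depth becomes 1
  Position 3 '(': depth becomes 2
  Position 4 '(': depth becomes 3
  Position 5 '(': depth becomes 4
  Position 6 '(': depth becomes 5
  Position 7 ')': depth becomes 4
  Position 8 ')': depth becomes 3
  Position 9 '(': depth becomes 4
  Position 10 '(': depth becomes 5
  Position 11 ')': depth becomes 4
  Position 12 ')': depth becomes 3
  Position 13 ')': depth becomes 2
  Position 14 '(': depth becomes 3
  Position 15 ')': depth becomes 2
  Position 16 ')': depth becomes 1
  Position 17 ')': depth becomes 0
  Position 18 '(': depth becomes 1
  Position 19 '(': depth becomes 2
  Position 20 '(': depth becomes 3
  Position 21 ')': depth becomes 2
  Position 22 '(': depth becomes 3
  Position 23 ')': depth becomes 2
  Position 24 ')': depth becomes 1
  Position 25 ')': depth becomes 0
Maximum depth reached: 5

5


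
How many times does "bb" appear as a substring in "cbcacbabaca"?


Searching for "bb" in "cbcacbabaca"
Scanning each position:
  Position 0: "cb" => no
  Position 1: "bc" => no
  Position 2: "ca" => no
  Position 3: "ac" => no
  Position 4: "cb" => no
  Position 5: "ba" => no
  Position 6: "ab" => no
  Position 7: "ba" => no
  Position 8: "ac" => no
  Position 9: "ca" => no
Total occurrences: 0

0
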